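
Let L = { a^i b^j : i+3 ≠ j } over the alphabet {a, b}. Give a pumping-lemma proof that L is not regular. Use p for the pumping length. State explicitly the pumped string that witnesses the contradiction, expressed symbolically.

Assume L is regular; let p be its pumping constant.
Choose w = a^p b^{p+p!+3}. Since p ≠ (p+p!+3)-3 = p+p!, w ∈ L; and |w| ≥ p.
The pumping lemma gives a decomposition w = xyz where |xy| ≤ p and y is nonempty.
Because |xy| ≤ p and w begins with p copies of a, we have y = a^k with 1 ≤ k ≤ p.
Since 1 ≤ k ≤ p, k divides p!; set t = 1 + p!/k. Then xy^t z has p + (p!/k)·k = p + p! copies of a. Now the a-count is p+p! and (b-count)-3 = (p+p!+3)-3 = p+p!, so i+3 ≠ j fails. So xy^t z = a^{p+p!} b^{p+p!+3} ∉ L.
This contradicts the pumping lemma, so L is not regular.

a^{p+p!} b^{p+p!+3}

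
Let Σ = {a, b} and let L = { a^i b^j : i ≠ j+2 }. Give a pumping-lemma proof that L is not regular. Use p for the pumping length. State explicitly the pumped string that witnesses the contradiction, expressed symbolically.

Toward a contradiction, assume L is regular with pumping length p.
Choose w = a^p b^{p+p!-2}. Since p ≠ (p+p!-2)+2 = p+p!, w ∈ L; and |w| ≥ p.
The pumping lemma gives a decomposition w = xyz where |xy| ≤ p and y is nonempty.
Because |xy| ≤ p and w begins with p copies of a, we have y = a^k with 1 ≤ k ≤ p.
Since 1 ≤ k ≤ p, k divides p!; set t = 1 + p!/k. Then xy^t z has p + (p!/k)·k = p + p! copies of a. Now the a-count is p+p! and (b-count)+2 = (p+p!-2)+2 = p+p!, so i ≠ j+2 fails. So xy^t z = a^{p+p!} b^{p+p!-2} ∉ L.
This is a contradiction; hence L is not regular.

a^{p+p!} b^{p+p!-2}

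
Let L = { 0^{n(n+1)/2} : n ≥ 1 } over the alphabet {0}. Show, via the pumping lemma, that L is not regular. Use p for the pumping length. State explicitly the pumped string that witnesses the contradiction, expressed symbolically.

Suppose for contradiction that L is regular, and let p be the pumping length.
Take w = 0^{p(p+1)/2} ∈ L with |w| = p(p+1)/2 ≥ p.
Write w = xyz as guaranteed by the lemma, with |xy| ≤ p and |y| ≥ 1.
Then y = 0^k for some k with 1 ≤ k ≤ p.
Pump with i = 2: xy^2z = 0^{p(p+1)/2+k}. Since 1 ≤ k ≤ p, p(p+1)/2 < p(p+1)/2+k ≤ p(p+1)/2+p < (p+1)(p+2)/2, so p(p+1)/2+k is strictly between consecutive triangular numbers. So xy^2z ∉ L.
Contradiction. Therefore L is not regular.

0^{p(p+1)/2+k}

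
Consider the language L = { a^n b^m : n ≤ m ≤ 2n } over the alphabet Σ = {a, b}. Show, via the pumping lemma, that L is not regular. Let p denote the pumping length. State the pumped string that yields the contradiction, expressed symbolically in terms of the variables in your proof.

Toward a contradiction, assume L is regular with pumping length p.
Take w = a^p b^p ∈ L (since p ≤ p ≤ 2p), with |w| = 2p ≥ p.
By the pumping lemma, w = xyz with |xy| ≤ p and y is nonempty.
Since the first p symbols of w are all a's and |xy| ≤ p, y lies entirely in the leading a-block: y = a^k for some k with 1 ≤ k ≤ p.
Pump with i = 2: xy^2z = a^{p+k} b^p. Now n = p+k > p = m, so the condition n ≤ m fails. Thus xy^2z ∉ L.
This contradicts the pumping lemma, so L is not regular.

a^{p+k} b^p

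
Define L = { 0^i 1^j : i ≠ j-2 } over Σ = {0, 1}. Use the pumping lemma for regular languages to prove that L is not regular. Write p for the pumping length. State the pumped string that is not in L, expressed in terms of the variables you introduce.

Suppose for contradiction that L is regular, and let p be the pumping length.
Choose w = 0^p 1^{p+p!+2}. Since p ≠ (p+p!+2)-2 = p+p!, w ∈ L; and |w| ≥ p.
Write w = xyz as guaranteed by the lemma, with |xy| ≤ p and y is nonempty.
The first p characters of w are 0's, so xy (and hence y) consists only of 0's. Write y = 0^k, 1 ≤ k ≤ p.
Since 1 ≤ k ≤ p, k divides p!; set t = 1 + p!/k. Then xy^t z has p + (p!/k)·k = p + p! copies of 0. Now the 0-count is p+p! and (1-count)-2 = (p+p!+2)-2 = p+p!, so i ≠ j-2 fails. So xy^t z = 0^{p+p!} 1^{p+p!+2} ∉ L.
This is a contradiction; hence L is not regular.

0^{p+p!} 1^{p+p!+2}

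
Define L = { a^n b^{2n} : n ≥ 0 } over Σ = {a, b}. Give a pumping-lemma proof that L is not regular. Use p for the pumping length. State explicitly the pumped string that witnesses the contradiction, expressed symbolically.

Toward a contradiction, assume L is regular with pumping length p.
Let w = a^p b^{2p} ∈ L; note |w| = 3p ≥ p.
By the pumping lemma, w = xyz with |xy| ≤ p and y is nonempty.
Because |xy| ≤ p and w begins with p copies of a, we have y = a^k with 1 ≤ k ≤ p.
Pump with i = 2: xy^2z = a^{p+k} b^{2p}. For this to lie in L we would need 2p = 2(p+k), which forces k = 0. But k ≥ 1, so xy^2z ∉ L.
Contradiction. Therefore L is not regular.

a^{p+k} b^{2p}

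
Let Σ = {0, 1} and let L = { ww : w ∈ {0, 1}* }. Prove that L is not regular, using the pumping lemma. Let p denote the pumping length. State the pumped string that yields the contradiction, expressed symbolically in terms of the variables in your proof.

Assume L is regular. Let p be the pumping length given by the pumping lemma.
Take w = 0^p 1^p 0^p 1^p = uu where u = 0^p1^p; then w ∈ L and |w| = 4p ≥ p.
Write w = xyz as guaranteed by the lemma, with |xy| ≤ p and |y| > 0.
Because |xy| ≤ p and w begins with p copies of 0, we have y = 0^k with 1 ≤ k ≤ p.
Pump with i = 2: xy^2z = 0^{p+k} 1^p 0^p 1^p, of length 4p+k. Suppose this equals vv. The string starts with 0 and ends with 1, so v does too; thus the boundary between the two copies of v is a 1→0 transition. There is exactly one such transition, at position 2p+k, so |v| = 2p+k and |vv| = 4p+2k ≠ 4p+k since k ≥ 1. So xy^2z ∉ L.
Contradiction. Therefore L is not regular.

0^{p+k} 1^p 0^p 1^p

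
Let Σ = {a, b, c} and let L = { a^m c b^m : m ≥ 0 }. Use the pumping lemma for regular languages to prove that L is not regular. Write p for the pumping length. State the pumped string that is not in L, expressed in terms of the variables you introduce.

Assume L is regular; let p be its pumping constant.
Take w = a^p c b^p ∈ L with |w| = 2p+1 ≥ p.
By the pumping lemma, w = xyz with |xy| ≤ p and y is nonempty.
The first p characters of w are a's, so xy (and hence y) consists only of a's. Write y = a^k, 1 ≤ k ≤ p.
Pump with i = 2: xy^2z = a^{p+k} c b^p, which would require p+k = p. But k ≥ 1, so xy^2z ∉ L.
This is a contradiction; hence L is not regular.

a^{p+k} c b^p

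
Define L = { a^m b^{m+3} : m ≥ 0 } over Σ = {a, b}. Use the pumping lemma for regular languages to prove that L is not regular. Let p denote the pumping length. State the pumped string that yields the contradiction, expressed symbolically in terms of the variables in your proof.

a^{p+k} b^{p+3}

Toward a contradiction, assume L is regular with pumping length p.
Choose w = a^p b^{p+3}, which is in L with |w| = 2p+3 ≥ p.
By the pumping lemma, w = xyz with |xy| ≤ p and y is nonempty.
The first p characters of w are a's, so xy (and hence y) consists only of a's. Write y = a^k, 1 ≤ k ≤ p.
Pump with i = 2: xy^2z = a^{p+k} b^{p+3}. For this to lie in L we would need p+3 = (p+k)+3, which forces k = 0. But k ≥ 1, so xy^2z ∉ L.
This contradicts the pumping lemma, so L is not regular.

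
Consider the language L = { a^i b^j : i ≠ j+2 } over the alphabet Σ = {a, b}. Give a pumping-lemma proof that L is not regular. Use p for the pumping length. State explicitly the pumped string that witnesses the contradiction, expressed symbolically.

a^{p+p!} b^{p+p!-2}

Suppose for contradiction that L is regular, and let p be the pumping length.
Choose w = a^p b^{p+p!-2}. Since p ≠ (p+p!-2)+2 = p+p!, w ∈ L; and |w| ≥ p.
The pumping lemma gives a decomposition w = xyz where |xy| ≤ p and y is nonempty.
The first p characters of w are a's, so xy (and hence y) consists only of a's. Write y = a^k, 1 ≤ k ≤ p.
Since 1 ≤ k ≤ p, k divides p!; set t = 1 + p!/k. Then xy^t z has p + (p!/k)·k = p + p! copies of a. Now the a-count is p+p! and (b-count)+2 = (p+p!-2)+2 = p+p!, so i ≠ j+2 fails. So xy^t z = a^{p+p!} b^{p+p!-2} ∉ L.
Contradiction. Therefore L is not regular.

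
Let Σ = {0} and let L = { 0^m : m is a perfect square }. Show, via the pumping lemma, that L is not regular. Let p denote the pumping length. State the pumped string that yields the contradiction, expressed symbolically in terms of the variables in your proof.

Suppose for contradiction that L is regular, and let p be the pumping length.
Take w = 0^{p²} ∈ L with |w| = p² ≥ p.
The pumping lemma gives a decomposition w = xyz where |xy| ≤ p and |y| > 0.
Then y = 0^k for some k with 1 ≤ k ≤ p.
Pump with i = 2: xy^2z = 0^{p²+k}. Since 1 ≤ k ≤ p, p² < p²+k ≤ p²+p < (p+1)², so p²+k lies strictly between consecutive squares and is not a perfect square. So xy^2z ∉ L.
This is a contradiction; hence L is not regular.

0^{p²+k}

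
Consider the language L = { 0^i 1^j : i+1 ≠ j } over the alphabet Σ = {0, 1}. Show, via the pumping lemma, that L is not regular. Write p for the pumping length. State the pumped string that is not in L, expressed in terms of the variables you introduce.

0^{p+p!} 1^{p+p!+1}

Suppose for contradiction that L is regular, and let p be the pumping length.
Choose w = 0^p 1^{p+p!+1}. Since p ≠ (p+p!+1)-1 = p+p!, w ∈ L; and |w| ≥ p.
By the pumping lemma, w = xyz with |xy| ≤ p and |y| > 0.
The first p characters of w are 0's, so xy (and hence y) consists only of 0's. Write y = 0^k, 1 ≤ k ≤ p.
Since 1 ≤ k ≤ p, k divides p!; set t = 1 + p!/k. Then xy^t z has p + (p!/k)·k = p + p! copies of 0. Now the 0-count is p+p! and (1-count)-1 = (p+p!+1)-1 = p+p!, so i+1 ≠ j fails. So xy^t z = 0^{p+p!} 1^{p+p!+1} ∉ L.
This contradicts the pumping lemma, so L is not regular.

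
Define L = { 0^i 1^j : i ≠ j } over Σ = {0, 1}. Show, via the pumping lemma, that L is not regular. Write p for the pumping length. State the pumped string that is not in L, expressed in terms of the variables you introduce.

0^{p+p!} 1^{p+p!}

Assume L is regular. Let p be the pumping length given by the pumping lemma.
Choose w = 0^p 1^{p+p!}. Since p ≠ p+p!, w ∈ L; and |w| ≥ p.
Write w = xyz as guaranteed by the lemma, with |xy| ≤ p and y is nonempty.
The first p characters of w are 0's, so xy (and hence y) consists only of 0's. Write y = 0^k, 1 ≤ k ≤ p.
Since 1 ≤ k ≤ p, k divides p!; set t = 1 + p!/k. Then xy^t z has p + (p!/k)·k = p + p! copies of 0. Now the 0-count equals the 1-count, so i ≠ j fails. So xy^t z = 0^{p+p!} 1^{p+p!} ∉ L.
This is a contradiction; hence L is not regular.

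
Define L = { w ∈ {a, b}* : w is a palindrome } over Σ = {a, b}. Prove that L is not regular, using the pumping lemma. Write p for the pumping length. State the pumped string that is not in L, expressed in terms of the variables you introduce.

Assume L is regular; let p be its pumping constant.
Take w = a^p b a^p, a palindrome of length 2p+1 ≥ p.
By the pumping lemma, w = xyz with |xy| ≤ p and y is nonempty.
Because |xy| ≤ p and w begins with p copies of a, we have y = a^k with 1 ≤ k ≤ p.
Pump with i = 2: xy^2z = a^{p+k} b a^p. Its reverse is a^p b a^{p+k}, which differs from xy^2z since k ≥ 1. So xy^2z is not a palindrome and xy^2z ∉ L.
Contradiction. Therefore L is not regular.

a^{p+k} b a^p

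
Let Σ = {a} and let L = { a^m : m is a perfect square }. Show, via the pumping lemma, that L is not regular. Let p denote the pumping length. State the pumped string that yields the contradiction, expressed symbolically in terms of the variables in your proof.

Suppose for contradiction that L is regular, and let p be the pumping length.
Take w = a^{p²} ∈ L with |w| = p² ≥ p.
The pumping lemma gives a decomposition w = xyz where |xy| ≤ p and |y| ≥ 1.
Then y = a^k for some k with 1 ≤ k ≤ p.
Pump with i = 2: xy^2z = a^{p²+k}. Since 1 ≤ k ≤ p, p² < p²+k ≤ p²+p < (p+1)², so p²+k lies strictly between consecutive squares and is not a perfect square. So xy^2z ∉ L.
This contradicts the pumping lemma, so L is not regular.

a^{p²+k}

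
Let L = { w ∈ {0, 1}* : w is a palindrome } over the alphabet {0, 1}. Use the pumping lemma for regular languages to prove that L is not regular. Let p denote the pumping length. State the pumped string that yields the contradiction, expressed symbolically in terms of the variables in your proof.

0^{p+k} 1 0^p

Suppose for contradiction that L is regular, and let p be the pumping length.
Take w = 0^p 1 0^p, a palindrome of length 2p+1 ≥ p.
The pumping lemma gives a decomposition w = xyz where |xy| ≤ p and y is nonempty.
The first p characters of w are 0's, so xy (and hence y) consists only of 0's. Write y = 0^k, 1 ≤ k ≤ p.
Pump with i = 2: xy^2z = 0^{p+k} 1 0^p. Its reverse is 0^p 1 0^{p+k}, which differs from xy^2z since k ≥ 1. So xy^2z is not a palindrome and xy^2z ∉ L.
This is a contradiction; hence L is not regular.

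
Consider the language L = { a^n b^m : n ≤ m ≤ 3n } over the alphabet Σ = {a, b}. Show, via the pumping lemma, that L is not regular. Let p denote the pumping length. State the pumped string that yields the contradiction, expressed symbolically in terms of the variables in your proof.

Assume L is regular; let p be its pumping constant.
Take w = a^p b^p ∈ L (since p ≤ p ≤ 3p), with |w| = 2p ≥ p.
By the pumping lemma, w = xyz with |xy| ≤ p and y is nonempty.
Since the first p symbols of w are all a's and |xy| ≤ p, y lies entirely in the leading a-block: y = a^k for some k with 1 ≤ k ≤ p.
Pump with i = 2: xy^2z = a^{p+k} b^p. Now n = p+k > p = m, so the condition n ≤ m fails. Thus xy^2z ∉ L.
This is a contradiction; hence L is not regular.

a^{p+k} b^p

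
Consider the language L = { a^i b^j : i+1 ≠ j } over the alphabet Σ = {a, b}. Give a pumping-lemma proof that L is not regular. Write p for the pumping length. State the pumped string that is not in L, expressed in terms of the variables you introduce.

a^{p+p!} b^{p+p!+1}

Toward a contradiction, assume L is regular with pumping length p.
Choose w = a^p b^{p+p!+1}. Since p ≠ (p+p!+1)-1 = p+p!, w ∈ L; and |w| ≥ p.
By the pumping lemma, w = xyz with |xy| ≤ p and y is nonempty.
The first p characters of w are a's, so xy (and hence y) consists only of a's. Write y = a^k, 1 ≤ k ≤ p.
Since 1 ≤ k ≤ p, k divides p!; set t = 1 + p!/k. Then xy^t z has p + (p!/k)·k = p + p! copies of a. Now the a-count is p+p! and (b-count)-1 = (p+p!+1)-1 = p+p!, so i+1 ≠ j fails. So xy^t z = a^{p+p!} b^{p+p!+1} ∉ L.
This contradicts the pumping lemma, so L is not regular.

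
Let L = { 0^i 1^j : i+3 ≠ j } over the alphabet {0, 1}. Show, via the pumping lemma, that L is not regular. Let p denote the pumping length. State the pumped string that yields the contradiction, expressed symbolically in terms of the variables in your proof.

Assume L is regular; let p be its pumping constant.
Choose w = 0^p 1^{p+p!+3}. Since p ≠ (p+p!+3)-3 = p+p!, w ∈ L; and |w| ≥ p.
Write w = xyz as guaranteed by the lemma, with |xy| ≤ p and y is nonempty.
The first p characters of w are 0's, so xy (and hence y) consists only of 0's. Write y = 0^k, 1 ≤ k ≤ p.
Since 1 ≤ k ≤ p, k divides p!; set t = 1 + p!/k. Then xy^t z has p + (p!/k)·k = p + p! copies of 0. Now the 0-count is p+p! and (1-count)-3 = (p+p!+3)-3 = p+p!, so i+3 ≠ j fails. So xy^t z = 0^{p+p!} 1^{p+p!+3} ∉ L.
This contradicts the pumping lemma, so L is not regular.

0^{p+p!} 1^{p+p!+3}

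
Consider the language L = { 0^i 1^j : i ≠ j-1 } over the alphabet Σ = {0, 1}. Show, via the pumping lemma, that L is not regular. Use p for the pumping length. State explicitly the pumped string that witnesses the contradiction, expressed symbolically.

Assume L is regular. Let p be the pumping length given by the pumping lemma.
Choose w = 0^p 1^{p+p!+1}. Since p ≠ (p+p!+1)-1 = p+p!, w ∈ L; and |w| ≥ p.
By the pumping lemma, w = xyz with |xy| ≤ p and |y| ≥ 1.
Because |xy| ≤ p and w begins with p copies of 0, we have y = 0^k with 1 ≤ k ≤ p.
Since 1 ≤ k ≤ p, k divides p!; set t = 1 + p!/k. Then xy^t z has p + (p!/k)·k = p + p! copies of 0. Now the 0-count is p+p! and (1-count)-1 = (p+p!+1)-1 = p+p!, so i ≠ j-1 fails. So xy^t z = 0^{p+p!} 1^{p+p!+1} ∉ L.
This is a contradiction; hence L is not regular.

0^{p+p!} 1^{p+p!+1}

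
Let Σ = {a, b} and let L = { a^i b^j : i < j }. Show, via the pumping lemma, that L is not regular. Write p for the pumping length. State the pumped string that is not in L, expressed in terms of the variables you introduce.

a^{p+k} b^{p+1}

Assume L is regular. Let p be the pumping length given by the pumping lemma.
Choose w = a^p b^{p+1} ∈ L, with |w| = 2p+1 ≥ p.
Write w = xyz as guaranteed by the lemma, with |xy| ≤ p and y is nonempty.
Because |xy| ≤ p and w begins with p copies of a, we have y = a^k with 1 ≤ k ≤ p.
Consider xy^2z = a^{p+k} b^{p+1}. Since k ≥ 1, the a-count p+k is at least p+1, so i < j fails; thus xy^2z ∉ L.
This contradicts the pumping lemma, so L is not regular.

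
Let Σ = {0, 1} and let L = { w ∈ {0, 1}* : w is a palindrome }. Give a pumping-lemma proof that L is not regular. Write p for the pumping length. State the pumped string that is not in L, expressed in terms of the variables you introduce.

Assume L is regular; let p be its pumping constant.
Take w = 0^p 1 0^p, a palindrome of length 2p+1 ≥ p.
The pumping lemma gives a decomposition w = xyz where |xy| ≤ p and |y| ≥ 1.
The first p characters of w are 0's, so xy (and hence y) consists only of 0's. Write y = 0^k, 1 ≤ k ≤ p.
Pump with i = 2: xy^2z = 0^{p+k} 1 0^p. Its reverse is 0^p 1 0^{p+k}, which differs from xy^2z since k ≥ 1. So xy^2z is not a palindrome and xy^2z ∉ L.
Contradiction. Therefore L is not regular.

0^{p+k} 1 0^p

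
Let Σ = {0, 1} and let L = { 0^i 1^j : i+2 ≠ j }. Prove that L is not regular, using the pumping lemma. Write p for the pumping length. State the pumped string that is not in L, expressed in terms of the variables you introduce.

Assume L is regular. Let p be the pumping length given by the pumping lemma.
Choose w = 0^p 1^{p+p!+2}. Since p ≠ (p+p!+2)-2 = p+p!, w ∈ L; and |w| ≥ p.
Write w = xyz as guaranteed by the lemma, with |xy| ≤ p and |y| > 0.
Because |xy| ≤ p and w begins with p copies of 0, we have y = 0^k with 1 ≤ k ≤ p.
Since 1 ≤ k ≤ p, k divides p!; set t = 1 + p!/k. Then xy^t z has p + (p!/k)·k = p + p! copies of 0. Now the 0-count is p+p! and (1-count)-2 = (p+p!+2)-2 = p+p!, so i+2 ≠ j fails. So xy^t z = 0^{p+p!} 1^{p+p!+2} ∉ L.
Contradiction. Therefore L is not regular.

0^{p+p!} 1^{p+p!+2}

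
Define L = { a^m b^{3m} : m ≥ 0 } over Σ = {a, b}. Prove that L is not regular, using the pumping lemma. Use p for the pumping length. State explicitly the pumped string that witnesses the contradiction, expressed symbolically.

a^{p+k} b^{3p}

Assume L is regular; let p be its pumping constant.
Choose w = a^p b^{3p}, which is in L with |w| = 4p ≥ p.
By the pumping lemma, w = xyz with |xy| ≤ p and |y| ≥ 1.
Since the first p symbols of w are all a's and |xy| ≤ p, y lies entirely in the leading a-block: y = a^k for some k with 1 ≤ k ≤ p.
Pump with i = 2: xy^2z = a^{p+k} b^{3p}. For this to lie in L we would need 3p = 3(p+k), which forces k = 0. But k ≥ 1, so xy^2z ∉ L.
Contradiction. Therefore L is not regular.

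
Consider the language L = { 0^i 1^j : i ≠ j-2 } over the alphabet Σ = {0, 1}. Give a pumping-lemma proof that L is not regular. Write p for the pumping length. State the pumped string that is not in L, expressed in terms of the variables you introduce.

Toward a contradiction, assume L is regular with pumping length p.
Choose w = 0^p 1^{p+p!+2}. Since p ≠ (p+p!+2)-2 = p+p!, w ∈ L; and |w| ≥ p.
By the pumping lemma, w = xyz with |xy| ≤ p and |y| ≥ 1.
Since the first p symbols of w are all 0's and |xy| ≤ p, y lies entirely in the leading 0-block: y = 0^k for some k with 1 ≤ k ≤ p.
Since 1 ≤ k ≤ p, k divides p!; set t = 1 + p!/k. Then xy^t z has p + (p!/k)·k = p + p! copies of 0. Now the 0-count is p+p! and (1-count)-2 = (p+p!+2)-2 = p+p!, so i ≠ j-2 fails. So xy^t z = 0^{p+p!} 1^{p+p!+2} ∉ L.
Contradiction. Therefore L is not regular.

0^{p+p!} 1^{p+p!+2}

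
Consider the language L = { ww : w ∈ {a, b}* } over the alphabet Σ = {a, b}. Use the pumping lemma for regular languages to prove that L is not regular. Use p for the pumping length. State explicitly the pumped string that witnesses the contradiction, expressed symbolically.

Toward a contradiction, assume L is regular with pumping length p.
Take w = a^p b^p a^p b^p = uu where u = a^pb^p; then w ∈ L and |w| = 4p ≥ p.
The pumping lemma gives a decomposition w = xyz where |xy| ≤ p and |y| > 0.
Because |xy| ≤ p and w begins with p copies of a, we have y = a^k with 1 ≤ k ≤ p.
Pump with i = 2: xy^2z = a^{p+k} b^p a^p b^p, of length 4p+k. Suppose this equals vv. The string starts with a and ends with b, so v does too; thus the boundary between the two copies of v is a b→a transition. There is exactly one such transition, at position 2p+k, so |v| = 2p+k and |vv| = 4p+2k ≠ 4p+k since k ≥ 1. So xy^2z ∉ L.
This is a contradiction; hence L is not regular.

a^{p+k} b^p a^p b^p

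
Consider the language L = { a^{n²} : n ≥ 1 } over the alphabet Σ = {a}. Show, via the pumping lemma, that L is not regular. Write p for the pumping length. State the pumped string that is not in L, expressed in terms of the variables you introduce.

a^{p²+k}

Toward a contradiction, assume L is regular with pumping length p.
Take w = a^{p²} ∈ L with |w| = p² ≥ p.
The pumping lemma gives a decomposition w = xyz where |xy| ≤ p and |y| ≥ 1.
Then y = a^k for some k with 1 ≤ k ≤ p.
Pump with i = 2: xy^2z = a^{p²+k}. Since 1 ≤ k ≤ p, p² < p²+k ≤ p²+p < (p+1)², so p²+k lies strictly between consecutive squares and is not a perfect square. So xy^2z ∉ L.
Contradiction. Therefore L is not regular.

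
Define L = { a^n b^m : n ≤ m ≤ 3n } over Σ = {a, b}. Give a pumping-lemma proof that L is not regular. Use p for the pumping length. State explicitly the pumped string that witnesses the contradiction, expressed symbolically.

Assume L is regular. Let p be the pumping length given by the pumping lemma.
Take w = a^p b^p ∈ L (since p ≤ p ≤ 3p), with |w| = 2p ≥ p.
Write w = xyz as guaranteed by the lemma, with |xy| ≤ p and |y| > 0.
The first p characters of w are a's, so xy (and hence y) consists only of a's. Write y = a^k, 1 ≤ k ≤ p.
Pump with i = 2: xy^2z = a^{p+k} b^p. Now n = p+k > p = m, so the condition n ≤ m fails. Thus xy^2z ∉ L.
Contradiction. Therefore L is not regular.

a^{p+k} b^p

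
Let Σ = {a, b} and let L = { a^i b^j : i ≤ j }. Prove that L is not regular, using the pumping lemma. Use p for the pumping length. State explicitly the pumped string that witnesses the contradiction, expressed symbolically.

a^{p+k} b^p

Assume L is regular. Let p be the pumping length given by the pumping lemma.
Choose w = a^p b^p ∈ L, with |w| = 2p ≥ p.
Write w = xyz as guaranteed by the lemma, with |xy| ≤ p and |y| ≥ 1.
Since the first p symbols of w are all a's and |xy| ≤ p, y lies entirely in the leading a-block: y = a^k for some k with 1 ≤ k ≤ p.
Consider xy^2z = a^{p+k} b^p. Since k ≥ 1, the a-count p+k exceeds the b-count p, so i ≤ j fails; thus xy^2z ∉ L.
Contradiction. Therefore L is not regular.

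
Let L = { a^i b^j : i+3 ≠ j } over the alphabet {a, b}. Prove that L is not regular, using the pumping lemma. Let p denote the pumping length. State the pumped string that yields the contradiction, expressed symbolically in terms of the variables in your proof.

Assume L is regular; let p be its pumping constant.
Choose w = a^p b^{p+p!+3}. Since p ≠ (p+p!+3)-3 = p+p!, w ∈ L; and |w| ≥ p.
By the pumping lemma, w = xyz with |xy| ≤ p and y is nonempty.
Because |xy| ≤ p and w begins with p copies of a, we have y = a^k with 1 ≤ k ≤ p.
Since 1 ≤ k ≤ p, k divides p!; set t = 1 + p!/k. Then xy^t z has p + (p!/k)·k = p + p! copies of a. Now the a-count is p+p! and (b-count)-3 = (p+p!+3)-3 = p+p!, so i+3 ≠ j fails. So xy^t z = a^{p+p!} b^{p+p!+3} ∉ L.
Contradiction. Therefore L is not regular.

a^{p+p!} b^{p+p!+3}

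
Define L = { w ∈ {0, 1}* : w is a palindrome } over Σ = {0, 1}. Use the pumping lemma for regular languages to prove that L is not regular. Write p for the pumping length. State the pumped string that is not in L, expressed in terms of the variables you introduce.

0^{p+k} 1 0^p

Assume L is regular; let p be its pumping constant.
Take w = 0^p 1 0^p, a palindrome of length 2p+1 ≥ p.
The pumping lemma gives a decomposition w = xyz where |xy| ≤ p and |y| ≥ 1.
The first p characters of w are 0's, so xy (and hence y) consists only of 0's. Write y = 0^k, 1 ≤ k ≤ p.
Pump with i = 2: xy^2z = 0^{p+k} 1 0^p. Its reverse is 0^p 1 0^{p+k}, which differs from xy^2z since k ≥ 1. So xy^2z is not a palindrome and xy^2z ∉ L.
This contradicts the pumping lemma, so L is not regular.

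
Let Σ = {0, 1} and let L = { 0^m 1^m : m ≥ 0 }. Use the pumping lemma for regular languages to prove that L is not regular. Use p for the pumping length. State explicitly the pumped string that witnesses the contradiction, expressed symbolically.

Suppose for contradiction that L is regular, and let p be the pumping length.
Choose w = 0^p 1^p, which is in L with |w| = 2p ≥ p.
The pumping lemma gives a decomposition w = xyz where |xy| ≤ p and |y| ≥ 1.
Since the first p symbols of w are all 0's and |xy| ≤ p, y lies entirely in the leading 0-block: y = 0^k for some k with 1 ≤ k ≤ p.
Pump with i = 2: xy^2z = 0^{p+k} 1^p. For this to lie in L we would need p = p+k, which forces k = 0. But k ≥ 1, so xy^2z ∉ L.
Contradiction. Therefore L is not regular.

0^{p+k} 1^p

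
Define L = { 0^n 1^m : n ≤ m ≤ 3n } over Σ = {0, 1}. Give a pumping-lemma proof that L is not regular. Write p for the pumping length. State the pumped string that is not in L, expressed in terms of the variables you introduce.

0^{p+k} 1^p

Toward a contradiction, assume L is regular with pumping length p.
Take w = 0^p 1^p ∈ L (since p ≤ p ≤ 3p), with |w| = 2p ≥ p.
Write w = xyz as guaranteed by the lemma, with |xy| ≤ p and |y| > 0.
The first p characters of w are 0's, so xy (and hence y) consists only of 0's. Write y = 0^k, 1 ≤ k ≤ p.
Pump with i = 2: xy^2z = 0^{p+k} 1^p. Now n = p+k > p = m, so the condition n ≤ m fails. Thus xy^2z ∉ L.
This is a contradiction; hence L is not regular.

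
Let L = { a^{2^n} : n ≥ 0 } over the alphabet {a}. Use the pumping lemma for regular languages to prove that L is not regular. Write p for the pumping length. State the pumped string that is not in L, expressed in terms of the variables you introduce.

a^{2^p+k}

Suppose for contradiction that L is regular, and let p be the pumping length.
Take w = a^{2^p} ∈ L with |w| = 2^p ≥ p.
By the pumping lemma, w = xyz with |xy| ≤ p and y is nonempty.
Then y = a^k for some k with 1 ≤ k ≤ p.
Pump with i = 2: xy^2z = a^{2^p+k}. Since 1 ≤ k ≤ p < 2^p, we have 2^p < 2^p+k < 2^{p+1}, so 2^p+k is not a power of 2. So xy^2z ∉ L.
This is a contradiction; hence L is not regular.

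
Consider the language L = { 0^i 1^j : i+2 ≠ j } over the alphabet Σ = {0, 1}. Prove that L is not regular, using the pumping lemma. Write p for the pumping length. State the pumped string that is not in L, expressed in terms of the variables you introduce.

0^{p+p!} 1^{p+p!+2}

Suppose for contradiction that L is regular, and let p be the pumping length.
Choose w = 0^p 1^{p+p!+2}. Since p ≠ (p+p!+2)-2 = p+p!, w ∈ L; and |w| ≥ p.
The pumping lemma gives a decomposition w = xyz where |xy| ≤ p and |y| ≥ 1.
Because |xy| ≤ p and w begins with p copies of 0, we have y = 0^k with 1 ≤ k ≤ p.
Since 1 ≤ k ≤ p, k divides p!; set t = 1 + p!/k. Then xy^t z has p + (p!/k)·k = p + p! copies of 0. Now the 0-count is p+p! and (1-count)-2 = (p+p!+2)-2 = p+p!, so i+2 ≠ j fails. So xy^t z = 0^{p+p!} 1^{p+p!+2} ∉ L.
Contradiction. Therefore L is not regular.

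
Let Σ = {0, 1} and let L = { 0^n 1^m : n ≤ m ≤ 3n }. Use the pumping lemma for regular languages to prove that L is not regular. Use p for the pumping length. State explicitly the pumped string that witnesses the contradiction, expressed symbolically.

Assume L is regular; let p be its pumping constant.
Take w = 0^p 1^p ∈ L (since p ≤ p ≤ 3p), with |w| = 2p ≥ p.
The pumping lemma gives a decomposition w = xyz where |xy| ≤ p and y is nonempty.
Since the first p symbols of w are all 0's and |xy| ≤ p, y lies entirely in the leading 0-block: y = 0^k for some k with 1 ≤ k ≤ p.
Pump with i = 2: xy^2z = 0^{p+k} 1^p. Now n = p+k > p = m, so the condition n ≤ m fails. Thus xy^2z ∉ L.
This contradicts the pumping lemma, so L is not regular.

0^{p+k} 1^p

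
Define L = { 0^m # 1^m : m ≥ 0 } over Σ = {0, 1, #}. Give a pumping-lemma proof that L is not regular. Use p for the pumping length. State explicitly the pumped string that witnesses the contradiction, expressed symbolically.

0^{p+k} # 1^p

Assume L is regular. Let p be the pumping length given by the pumping lemma.
Take w = 0^p # 1^p ∈ L with |w| = 2p+1 ≥ p.
Write w = xyz as guaranteed by the lemma, with |xy| ≤ p and y is nonempty.
Because |xy| ≤ p and w begins with p copies of 0, we have y = 0^k with 1 ≤ k ≤ p.
Pump with i = 2: xy^2z = 0^{p+k} # 1^p, which would require p+k = p. But k ≥ 1, so xy^2z ∉ L.
This contradicts the pumping lemma, so L is not regular.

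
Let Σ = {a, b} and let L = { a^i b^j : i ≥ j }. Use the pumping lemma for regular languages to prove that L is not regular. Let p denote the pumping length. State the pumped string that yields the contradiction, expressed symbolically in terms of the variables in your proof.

a^{p-k} b^p

Toward a contradiction, assume L is regular with pumping length p.
Choose w = a^p b^p ∈ L, with |w| = 2p ≥ p.
The pumping lemma gives a decomposition w = xyz where |xy| ≤ p and y is nonempty.
Since the first p symbols of w are all a's and |xy| ≤ p, y lies entirely in the leading a-block: y = a^k for some k with 1 ≤ k ≤ p.
Consider xy^0z = xz = a^{p-k} b^p. Since k ≥ 1, the a-count p-k is less than p, so i ≥ j fails; thus xz ∉ L.
This is a contradiction; hence L is not regular.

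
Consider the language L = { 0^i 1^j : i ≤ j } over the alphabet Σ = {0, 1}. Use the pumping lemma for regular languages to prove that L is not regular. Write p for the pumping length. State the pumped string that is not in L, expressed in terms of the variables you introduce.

Toward a contradiction, assume L is regular with pumping length p.
Choose w = 0^p 1^p ∈ L, with |w| = 2p ≥ p.
The pumping lemma gives a decomposition w = xyz where |xy| ≤ p and |y| > 0.
Since the first p symbols of w are all 0's and |xy| ≤ p, y lies entirely in the leading 0-block: y = 0^k for some k with 1 ≤ k ≤ p.
Consider xy^2z = 0^{p+k} 1^p. Since k ≥ 1, the 0-count p+k exceeds the 1-count p, so i ≤ j fails; thus xy^2z ∉ L.
This contradicts the pumping lemma, so L is not regular.

0^{p+k} 1^p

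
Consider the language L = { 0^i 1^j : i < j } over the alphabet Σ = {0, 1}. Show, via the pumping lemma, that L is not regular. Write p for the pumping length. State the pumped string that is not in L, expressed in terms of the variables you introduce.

0^{p+k} 1^{p+1}

Suppose for contradiction that L is regular, and let p be the pumping length.
Choose w = 0^p 1^{p+1} ∈ L, with |w| = 2p+1 ≥ p.
Write w = xyz as guaranteed by the lemma, with |xy| ≤ p and |y| ≥ 1.
Since the first p symbols of w are all 0's and |xy| ≤ p, y lies entirely in the leading 0-block: y = 0^k for some k with 1 ≤ k ≤ p.
Consider xy^2z = 0^{p+k} 1^{p+1}. Since k ≥ 1, the 0-count p+k is at least p+1, so i < j fails; thus xy^2z ∉ L.
This is a contradiction; hence L is not regular.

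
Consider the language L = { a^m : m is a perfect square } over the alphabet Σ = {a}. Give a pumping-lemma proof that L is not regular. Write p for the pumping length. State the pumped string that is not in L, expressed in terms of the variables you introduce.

a^{p²+k}

Assume L is regular. Let p be the pumping length given by the pumping lemma.
Take w = a^{p²} ∈ L with |w| = p² ≥ p.
The pumping lemma gives a decomposition w = xyz where |xy| ≤ p and |y| ≥ 1.
Then y = a^k for some k with 1 ≤ k ≤ p.
Pump with i = 2: xy^2z = a^{p²+k}. Since 1 ≤ k ≤ p, p² < p²+k ≤ p²+p < (p+1)², so p²+k lies strictly between consecutive squares and is not a perfect square. So xy^2z ∉ L.
Contradiction. Therefore L is not regular.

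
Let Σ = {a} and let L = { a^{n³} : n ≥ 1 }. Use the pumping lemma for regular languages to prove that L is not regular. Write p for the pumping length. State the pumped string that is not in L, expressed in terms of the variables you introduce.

Toward a contradiction, assume L is regular with pumping length p.
Take w = a^{p³} ∈ L with |w| = p³ ≥ p.
The pumping lemma gives a decomposition w = xyz where |xy| ≤ p and |y| ≥ 1.
Then y = a^k for some k with 1 ≤ k ≤ p.
Pump with i = 2: xy^2z = a^{p³+k}. Since 1 ≤ k ≤ p, p³ < p³+k ≤ p³+p < p³+3p²+3p+1 = (p+1)³, so p³+k is not a perfect cube. So xy^2z ∉ L.
Contradiction. Therefore L is not regular.

a^{p³+k}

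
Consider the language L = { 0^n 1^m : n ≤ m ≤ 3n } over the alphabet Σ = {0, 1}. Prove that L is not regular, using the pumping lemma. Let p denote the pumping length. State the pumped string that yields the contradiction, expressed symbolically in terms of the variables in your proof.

0^{p+k} 1^p

Suppose for contradiction that L is regular, and let p be the pumping length.
Take w = 0^p 1^p ∈ L (since p ≤ p ≤ 3p), with |w| = 2p ≥ p.
By the pumping lemma, w = xyz with |xy| ≤ p and |y| ≥ 1.
Because |xy| ≤ p and w begins with p copies of 0, we have y = 0^k with 1 ≤ k ≤ p.
Pump with i = 2: xy^2z = 0^{p+k} 1^p. Now n = p+k > p = m, so the condition n ≤ m fails. Thus xy^2z ∉ L.
This contradicts the pumping lemma, so L is not regular.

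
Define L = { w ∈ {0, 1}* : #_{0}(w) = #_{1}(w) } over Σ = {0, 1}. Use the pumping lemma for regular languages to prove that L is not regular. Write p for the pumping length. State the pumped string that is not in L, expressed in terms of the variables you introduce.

0^{p+k} 1^p

Toward a contradiction, assume L is regular with pumping length p.
Choose w = 0^p 1^p ∈ L with |w| = 2p ≥ p.
Write w = xyz as guaranteed by the lemma, with |xy| ≤ p and |y| > 0.
The first p characters of w are 0's, so xy (and hence y) consists only of 0's. Write y = 0^k, 1 ≤ k ≤ p.
Pump with i = 2: xy^2z = 0^{p+k} 1^p has p+k occurrences of 0 but only p of 1. Since k ≥ 1 the counts differ, so xy^2z ∉ L.
This is a contradiction; hence L is not regular.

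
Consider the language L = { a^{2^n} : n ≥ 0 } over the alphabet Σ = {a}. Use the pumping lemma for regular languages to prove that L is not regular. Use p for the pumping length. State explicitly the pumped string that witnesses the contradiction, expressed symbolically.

a^{2^p+k}

Toward a contradiction, assume L is regular with pumping length p.
Take w = a^{2^p} ∈ L with |w| = 2^p ≥ p.
The pumping lemma gives a decomposition w = xyz where |xy| ≤ p and |y| > 0.
Then y = a^k for some k with 1 ≤ k ≤ p.
Pump with i = 2: xy^2z = a^{2^p+k}. Since 1 ≤ k ≤ p < 2^p, we have 2^p < 2^p+k < 2^{p+1}, so 2^p+k is not a power of 2. So xy^2z ∉ L.
This is a contradiction; hence L is not regular.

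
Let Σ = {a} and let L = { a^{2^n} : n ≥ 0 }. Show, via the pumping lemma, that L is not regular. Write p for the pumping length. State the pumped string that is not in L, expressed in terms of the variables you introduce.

Assume L is regular. Let p be the pumping length given by the pumping lemma.
Take w = a^{2^p} ∈ L with |w| = 2^p ≥ p.
The pumping lemma gives a decomposition w = xyz where |xy| ≤ p and |y| > 0.
Then y = a^k for some k with 1 ≤ k ≤ p.
Pump with i = 2: xy^2z = a^{2^p+k}. Since 1 ≤ k ≤ p < 2^p, we have 2^p < 2^p+k < 2^{p+1}, so 2^p+k is not a power of 2. So xy^2z ∉ L.
Contradiction. Therefore L is not regular.

a^{2^p+k}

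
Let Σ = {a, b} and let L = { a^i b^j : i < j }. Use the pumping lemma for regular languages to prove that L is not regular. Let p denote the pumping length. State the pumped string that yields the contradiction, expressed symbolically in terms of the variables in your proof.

a^{p+k} b^{p+1}

Assume L is regular; let p be its pumping constant.
Choose w = a^p b^{p+1} ∈ L, with |w| = 2p+1 ≥ p.
By the pumping lemma, w = xyz with |xy| ≤ p and |y| > 0.
Because |xy| ≤ p and w begins with p copies of a, we have y = a^k with 1 ≤ k ≤ p.
Consider xy^2z = a^{p+k} b^{p+1}. Since k ≥ 1, the a-count p+k is at least p+1, so i < j fails; thus xy^2z ∉ L.
Contradiction. Therefore L is not regular.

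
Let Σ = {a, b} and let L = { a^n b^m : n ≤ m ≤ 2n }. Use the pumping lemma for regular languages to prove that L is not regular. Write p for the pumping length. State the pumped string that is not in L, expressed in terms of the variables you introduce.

a^{p+k} b^p

Assume L is regular. Let p be the pumping length given by the pumping lemma.
Take w = a^p b^p ∈ L (since p ≤ p ≤ 2p), with |w| = 2p ≥ p.
Write w = xyz as guaranteed by the lemma, with |xy| ≤ p and y is nonempty.
Since the first p symbols of w are all a's and |xy| ≤ p, y lies entirely in the leading a-block: y = a^k for some k with 1 ≤ k ≤ p.
Pump with i = 2: xy^2z = a^{p+k} b^p. Now n = p+k > p = m, so the condition n ≤ m fails. Thus xy^2z ∉ L.
This is a contradiction; hence L is not regular.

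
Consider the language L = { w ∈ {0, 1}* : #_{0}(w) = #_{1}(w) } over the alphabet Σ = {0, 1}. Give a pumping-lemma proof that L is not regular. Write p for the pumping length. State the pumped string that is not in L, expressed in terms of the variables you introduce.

0^{p+k} 1^p

Suppose for contradiction that L is regular, and let p be the pumping length.
Choose w = 0^p 1^p ∈ L with |w| = 2p ≥ p.
By the pumping lemma, w = xyz with |xy| ≤ p and |y| ≥ 1.
The first p characters of w are 0's, so xy (and hence y) consists only of 0's. Write y = 0^k, 1 ≤ k ≤ p.
Pump with i = 2: xy^2z = 0^{p+k} 1^p has p+k occurrences of 0 but only p of 1. Since k ≥ 1 the counts differ, so xy^2z ∉ L.
Contradiction. Therefore L is not regular.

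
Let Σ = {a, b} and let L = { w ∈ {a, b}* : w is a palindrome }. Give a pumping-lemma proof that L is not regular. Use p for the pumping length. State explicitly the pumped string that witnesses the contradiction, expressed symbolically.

a^{p+k} b a^p

Assume L is regular. Let p be the pumping length given by the pumping lemma.
Take w = a^p b a^p, a palindrome of length 2p+1 ≥ p.
The pumping lemma gives a decomposition w = xyz where |xy| ≤ p and |y| > 0.
Since the first p symbols of w are all a's and |xy| ≤ p, y lies entirely in the leading a-block: y = a^k for some k with 1 ≤ k ≤ p.
Pump with i = 2: xy^2z = a^{p+k} b a^p. Its reverse is a^p b a^{p+k}, which differs from xy^2z since k ≥ 1. So xy^2z is not a palindrome and xy^2z ∉ L.
Contradiction. Therefore L is not regular.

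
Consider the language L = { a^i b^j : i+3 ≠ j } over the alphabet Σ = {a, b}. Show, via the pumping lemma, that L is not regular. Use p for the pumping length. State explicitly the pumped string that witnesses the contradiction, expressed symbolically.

Assume L is regular. Let p be the pumping length given by the pumping lemma.
Choose w = a^p b^{p+p!+3}. Since p ≠ (p+p!+3)-3 = p+p!, w ∈ L; and |w| ≥ p.
The pumping lemma gives a decomposition w = xyz where |xy| ≤ p and |y| > 0.
The first p characters of w are a's, so xy (and hence y) consists only of a's. Write y = a^k, 1 ≤ k ≤ p.
Since 1 ≤ k ≤ p, k divides p!; set t = 1 + p!/k. Then xy^t z has p + (p!/k)·k = p + p! copies of a. Now the a-count is p+p! and (b-count)-3 = (p+p!+3)-3 = p+p!, so i+3 ≠ j fails. So xy^t z = a^{p+p!} b^{p+p!+3} ∉ L.
Contradiction. Therefore L is not regular.

a^{p+p!} b^{p+p!+3}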